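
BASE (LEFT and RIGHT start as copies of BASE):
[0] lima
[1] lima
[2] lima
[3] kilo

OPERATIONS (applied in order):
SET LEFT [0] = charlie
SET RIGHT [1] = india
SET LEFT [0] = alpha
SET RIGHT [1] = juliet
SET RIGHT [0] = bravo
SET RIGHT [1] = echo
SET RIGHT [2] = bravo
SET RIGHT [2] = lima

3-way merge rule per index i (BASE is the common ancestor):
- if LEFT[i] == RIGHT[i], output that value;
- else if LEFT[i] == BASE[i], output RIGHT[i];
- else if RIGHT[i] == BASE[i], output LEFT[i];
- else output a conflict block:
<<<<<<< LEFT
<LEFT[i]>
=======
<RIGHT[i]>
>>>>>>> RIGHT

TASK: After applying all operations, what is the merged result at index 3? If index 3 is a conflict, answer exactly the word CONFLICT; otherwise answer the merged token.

Answer: kilo

Derivation:
Final LEFT:  [alpha, lima, lima, kilo]
Final RIGHT: [bravo, echo, lima, kilo]
i=0: BASE=lima L=alpha R=bravo all differ -> CONFLICT
i=1: L=lima=BASE, R=echo -> take RIGHT -> echo
i=2: L=lima R=lima -> agree -> lima
i=3: L=kilo R=kilo -> agree -> kilo
Index 3 -> kilo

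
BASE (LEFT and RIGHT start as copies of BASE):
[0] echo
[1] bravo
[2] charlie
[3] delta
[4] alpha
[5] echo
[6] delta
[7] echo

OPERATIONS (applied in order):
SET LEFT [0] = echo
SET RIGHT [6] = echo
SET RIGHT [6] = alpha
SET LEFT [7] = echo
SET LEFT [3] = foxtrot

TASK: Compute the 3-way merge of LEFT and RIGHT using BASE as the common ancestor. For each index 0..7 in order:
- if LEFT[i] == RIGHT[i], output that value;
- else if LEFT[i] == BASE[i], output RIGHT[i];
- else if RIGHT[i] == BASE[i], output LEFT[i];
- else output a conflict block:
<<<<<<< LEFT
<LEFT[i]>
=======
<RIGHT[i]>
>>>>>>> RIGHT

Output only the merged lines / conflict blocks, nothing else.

Final LEFT:  [echo, bravo, charlie, foxtrot, alpha, echo, delta, echo]
Final RIGHT: [echo, bravo, charlie, delta, alpha, echo, alpha, echo]
i=0: L=echo R=echo -> agree -> echo
i=1: L=bravo R=bravo -> agree -> bravo
i=2: L=charlie R=charlie -> agree -> charlie
i=3: L=foxtrot, R=delta=BASE -> take LEFT -> foxtrot
i=4: L=alpha R=alpha -> agree -> alpha
i=5: L=echo R=echo -> agree -> echo
i=6: L=delta=BASE, R=alpha -> take RIGHT -> alpha
i=7: L=echo R=echo -> agree -> echo

Answer: echo
bravo
charlie
foxtrot
alpha
echo
alpha
echo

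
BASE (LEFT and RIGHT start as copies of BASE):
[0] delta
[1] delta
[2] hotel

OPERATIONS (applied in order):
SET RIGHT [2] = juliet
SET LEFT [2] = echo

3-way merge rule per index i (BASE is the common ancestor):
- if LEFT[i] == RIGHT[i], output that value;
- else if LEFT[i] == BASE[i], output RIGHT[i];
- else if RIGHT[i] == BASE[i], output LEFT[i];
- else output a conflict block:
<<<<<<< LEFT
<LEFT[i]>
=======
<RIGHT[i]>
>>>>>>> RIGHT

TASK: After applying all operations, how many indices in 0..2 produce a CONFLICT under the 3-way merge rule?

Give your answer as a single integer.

Answer: 1

Derivation:
Final LEFT:  [delta, delta, echo]
Final RIGHT: [delta, delta, juliet]
i=0: L=delta R=delta -> agree -> delta
i=1: L=delta R=delta -> agree -> delta
i=2: BASE=hotel L=echo R=juliet all differ -> CONFLICT
Conflict count: 1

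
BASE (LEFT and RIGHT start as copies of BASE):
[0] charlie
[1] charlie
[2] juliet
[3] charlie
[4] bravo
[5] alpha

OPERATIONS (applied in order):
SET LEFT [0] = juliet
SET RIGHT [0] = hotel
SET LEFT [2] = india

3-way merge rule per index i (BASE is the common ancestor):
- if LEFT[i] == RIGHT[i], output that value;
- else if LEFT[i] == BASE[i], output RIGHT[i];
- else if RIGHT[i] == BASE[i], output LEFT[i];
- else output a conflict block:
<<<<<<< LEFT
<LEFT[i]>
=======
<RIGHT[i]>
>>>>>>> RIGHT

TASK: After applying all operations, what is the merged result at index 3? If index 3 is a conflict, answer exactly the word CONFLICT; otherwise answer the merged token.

Answer: charlie

Derivation:
Final LEFT:  [juliet, charlie, india, charlie, bravo, alpha]
Final RIGHT: [hotel, charlie, juliet, charlie, bravo, alpha]
i=0: BASE=charlie L=juliet R=hotel all differ -> CONFLICT
i=1: L=charlie R=charlie -> agree -> charlie
i=2: L=india, R=juliet=BASE -> take LEFT -> india
i=3: L=charlie R=charlie -> agree -> charlie
i=4: L=bravo R=bravo -> agree -> bravo
i=5: L=alpha R=alpha -> agree -> alpha
Index 3 -> charlie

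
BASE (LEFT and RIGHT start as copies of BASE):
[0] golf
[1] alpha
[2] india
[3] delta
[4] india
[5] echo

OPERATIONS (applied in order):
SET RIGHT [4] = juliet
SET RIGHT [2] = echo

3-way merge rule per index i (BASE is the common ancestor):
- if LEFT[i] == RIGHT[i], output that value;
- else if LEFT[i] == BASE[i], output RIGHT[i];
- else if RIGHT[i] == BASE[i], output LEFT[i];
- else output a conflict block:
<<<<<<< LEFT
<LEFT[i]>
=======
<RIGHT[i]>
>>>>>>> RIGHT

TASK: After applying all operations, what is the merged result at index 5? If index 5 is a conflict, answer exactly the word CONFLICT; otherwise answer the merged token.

Answer: echo

Derivation:
Final LEFT:  [golf, alpha, india, delta, india, echo]
Final RIGHT: [golf, alpha, echo, delta, juliet, echo]
i=0: L=golf R=golf -> agree -> golf
i=1: L=alpha R=alpha -> agree -> alpha
i=2: L=india=BASE, R=echo -> take RIGHT -> echo
i=3: L=delta R=delta -> agree -> delta
i=4: L=india=BASE, R=juliet -> take RIGHT -> juliet
i=5: L=echo R=echo -> agree -> echo
Index 5 -> echo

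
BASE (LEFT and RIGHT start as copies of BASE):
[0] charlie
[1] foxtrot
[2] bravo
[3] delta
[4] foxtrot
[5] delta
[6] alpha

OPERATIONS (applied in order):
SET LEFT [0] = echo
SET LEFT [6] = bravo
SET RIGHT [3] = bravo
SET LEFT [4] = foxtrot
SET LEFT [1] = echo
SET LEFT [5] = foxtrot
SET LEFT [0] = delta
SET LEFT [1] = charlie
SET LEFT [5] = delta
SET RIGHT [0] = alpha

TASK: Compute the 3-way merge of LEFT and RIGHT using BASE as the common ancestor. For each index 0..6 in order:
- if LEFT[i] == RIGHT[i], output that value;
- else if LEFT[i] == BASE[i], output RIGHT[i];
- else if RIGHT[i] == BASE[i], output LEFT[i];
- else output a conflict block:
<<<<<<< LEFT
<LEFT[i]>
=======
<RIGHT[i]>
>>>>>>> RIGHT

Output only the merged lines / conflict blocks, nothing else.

Answer: <<<<<<< LEFT
delta
=======
alpha
>>>>>>> RIGHT
charlie
bravo
bravo
foxtrot
delta
bravo

Derivation:
Final LEFT:  [delta, charlie, bravo, delta, foxtrot, delta, bravo]
Final RIGHT: [alpha, foxtrot, bravo, bravo, foxtrot, delta, alpha]
i=0: BASE=charlie L=delta R=alpha all differ -> CONFLICT
i=1: L=charlie, R=foxtrot=BASE -> take LEFT -> charlie
i=2: L=bravo R=bravo -> agree -> bravo
i=3: L=delta=BASE, R=bravo -> take RIGHT -> bravo
i=4: L=foxtrot R=foxtrot -> agree -> foxtrot
i=5: L=delta R=delta -> agree -> delta
i=6: L=bravo, R=alpha=BASE -> take LEFT -> bravo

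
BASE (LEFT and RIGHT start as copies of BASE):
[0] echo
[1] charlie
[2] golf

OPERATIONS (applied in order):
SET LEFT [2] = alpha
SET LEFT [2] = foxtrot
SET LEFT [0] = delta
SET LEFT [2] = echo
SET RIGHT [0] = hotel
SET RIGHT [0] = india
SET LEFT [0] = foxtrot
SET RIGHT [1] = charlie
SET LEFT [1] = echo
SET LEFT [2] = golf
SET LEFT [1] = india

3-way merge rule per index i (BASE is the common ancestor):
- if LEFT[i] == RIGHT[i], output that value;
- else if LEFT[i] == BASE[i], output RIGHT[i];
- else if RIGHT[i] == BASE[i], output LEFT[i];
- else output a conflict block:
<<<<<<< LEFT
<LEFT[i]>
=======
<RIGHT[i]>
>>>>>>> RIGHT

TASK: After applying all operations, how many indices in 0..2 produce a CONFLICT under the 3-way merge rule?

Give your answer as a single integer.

Answer: 1

Derivation:
Final LEFT:  [foxtrot, india, golf]
Final RIGHT: [india, charlie, golf]
i=0: BASE=echo L=foxtrot R=india all differ -> CONFLICT
i=1: L=india, R=charlie=BASE -> take LEFT -> india
i=2: L=golf R=golf -> agree -> golf
Conflict count: 1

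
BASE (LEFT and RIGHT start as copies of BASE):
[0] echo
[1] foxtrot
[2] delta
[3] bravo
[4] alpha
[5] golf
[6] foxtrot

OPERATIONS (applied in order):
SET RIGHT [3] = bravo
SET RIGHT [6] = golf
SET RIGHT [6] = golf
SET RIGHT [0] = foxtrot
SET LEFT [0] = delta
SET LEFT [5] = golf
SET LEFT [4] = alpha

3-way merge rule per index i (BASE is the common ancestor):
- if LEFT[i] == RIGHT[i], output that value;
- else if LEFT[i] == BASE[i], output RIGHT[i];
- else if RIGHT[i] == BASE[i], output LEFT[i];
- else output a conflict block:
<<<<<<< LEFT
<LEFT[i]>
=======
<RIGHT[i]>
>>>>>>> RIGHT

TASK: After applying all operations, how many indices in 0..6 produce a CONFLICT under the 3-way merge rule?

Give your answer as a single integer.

Final LEFT:  [delta, foxtrot, delta, bravo, alpha, golf, foxtrot]
Final RIGHT: [foxtrot, foxtrot, delta, bravo, alpha, golf, golf]
i=0: BASE=echo L=delta R=foxtrot all differ -> CONFLICT
i=1: L=foxtrot R=foxtrot -> agree -> foxtrot
i=2: L=delta R=delta -> agree -> delta
i=3: L=bravo R=bravo -> agree -> bravo
i=4: L=alpha R=alpha -> agree -> alpha
i=5: L=golf R=golf -> agree -> golf
i=6: L=foxtrot=BASE, R=golf -> take RIGHT -> golf
Conflict count: 1

Answer: 1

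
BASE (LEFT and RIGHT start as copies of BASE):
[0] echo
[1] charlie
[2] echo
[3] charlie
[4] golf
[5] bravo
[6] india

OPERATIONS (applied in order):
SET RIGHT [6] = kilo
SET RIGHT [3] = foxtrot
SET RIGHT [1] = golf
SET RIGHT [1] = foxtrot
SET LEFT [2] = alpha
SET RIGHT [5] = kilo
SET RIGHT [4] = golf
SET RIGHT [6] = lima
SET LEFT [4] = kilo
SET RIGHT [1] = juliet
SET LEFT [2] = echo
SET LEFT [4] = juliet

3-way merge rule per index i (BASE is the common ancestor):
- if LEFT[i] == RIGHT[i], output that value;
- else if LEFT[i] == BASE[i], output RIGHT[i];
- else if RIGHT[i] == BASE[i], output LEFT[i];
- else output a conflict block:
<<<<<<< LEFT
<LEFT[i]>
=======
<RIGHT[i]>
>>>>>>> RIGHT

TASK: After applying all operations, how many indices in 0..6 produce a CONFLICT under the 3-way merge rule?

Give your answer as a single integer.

Final LEFT:  [echo, charlie, echo, charlie, juliet, bravo, india]
Final RIGHT: [echo, juliet, echo, foxtrot, golf, kilo, lima]
i=0: L=echo R=echo -> agree -> echo
i=1: L=charlie=BASE, R=juliet -> take RIGHT -> juliet
i=2: L=echo R=echo -> agree -> echo
i=3: L=charlie=BASE, R=foxtrot -> take RIGHT -> foxtrot
i=4: L=juliet, R=golf=BASE -> take LEFT -> juliet
i=5: L=bravo=BASE, R=kilo -> take RIGHT -> kilo
i=6: L=india=BASE, R=lima -> take RIGHT -> lima
Conflict count: 0

Answer: 0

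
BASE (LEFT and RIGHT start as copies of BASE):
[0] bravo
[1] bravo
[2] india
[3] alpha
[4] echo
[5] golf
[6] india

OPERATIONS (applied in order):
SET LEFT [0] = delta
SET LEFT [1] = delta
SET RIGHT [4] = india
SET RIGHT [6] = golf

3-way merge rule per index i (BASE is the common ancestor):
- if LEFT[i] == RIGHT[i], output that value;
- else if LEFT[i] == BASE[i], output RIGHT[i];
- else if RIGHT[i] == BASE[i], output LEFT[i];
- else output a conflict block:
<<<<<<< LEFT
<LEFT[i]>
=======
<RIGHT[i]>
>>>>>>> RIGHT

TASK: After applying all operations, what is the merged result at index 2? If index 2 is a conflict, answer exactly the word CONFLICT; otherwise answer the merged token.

Answer: india

Derivation:
Final LEFT:  [delta, delta, india, alpha, echo, golf, india]
Final RIGHT: [bravo, bravo, india, alpha, india, golf, golf]
i=0: L=delta, R=bravo=BASE -> take LEFT -> delta
i=1: L=delta, R=bravo=BASE -> take LEFT -> delta
i=2: L=india R=india -> agree -> india
i=3: L=alpha R=alpha -> agree -> alpha
i=4: L=echo=BASE, R=india -> take RIGHT -> india
i=5: L=golf R=golf -> agree -> golf
i=6: L=india=BASE, R=golf -> take RIGHT -> golf
Index 2 -> india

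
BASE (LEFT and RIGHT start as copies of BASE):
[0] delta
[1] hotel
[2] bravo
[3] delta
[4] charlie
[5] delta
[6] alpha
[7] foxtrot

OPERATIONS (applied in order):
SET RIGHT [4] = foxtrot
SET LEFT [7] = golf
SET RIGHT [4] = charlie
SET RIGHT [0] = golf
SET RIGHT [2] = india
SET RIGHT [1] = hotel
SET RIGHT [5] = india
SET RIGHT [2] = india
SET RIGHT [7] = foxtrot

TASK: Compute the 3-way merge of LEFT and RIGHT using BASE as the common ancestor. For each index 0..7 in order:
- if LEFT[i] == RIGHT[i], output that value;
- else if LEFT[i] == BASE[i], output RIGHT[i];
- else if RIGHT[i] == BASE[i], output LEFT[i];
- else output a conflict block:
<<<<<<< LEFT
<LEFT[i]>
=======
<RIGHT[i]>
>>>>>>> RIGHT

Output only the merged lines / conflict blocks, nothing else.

Answer: golf
hotel
india
delta
charlie
india
alpha
golf

Derivation:
Final LEFT:  [delta, hotel, bravo, delta, charlie, delta, alpha, golf]
Final RIGHT: [golf, hotel, india, delta, charlie, india, alpha, foxtrot]
i=0: L=delta=BASE, R=golf -> take RIGHT -> golf
i=1: L=hotel R=hotel -> agree -> hotel
i=2: L=bravo=BASE, R=india -> take RIGHT -> india
i=3: L=delta R=delta -> agree -> delta
i=4: L=charlie R=charlie -> agree -> charlie
i=5: L=delta=BASE, R=india -> take RIGHT -> india
i=6: L=alpha R=alpha -> agree -> alpha
i=7: L=golf, R=foxtrot=BASE -> take LEFT -> golf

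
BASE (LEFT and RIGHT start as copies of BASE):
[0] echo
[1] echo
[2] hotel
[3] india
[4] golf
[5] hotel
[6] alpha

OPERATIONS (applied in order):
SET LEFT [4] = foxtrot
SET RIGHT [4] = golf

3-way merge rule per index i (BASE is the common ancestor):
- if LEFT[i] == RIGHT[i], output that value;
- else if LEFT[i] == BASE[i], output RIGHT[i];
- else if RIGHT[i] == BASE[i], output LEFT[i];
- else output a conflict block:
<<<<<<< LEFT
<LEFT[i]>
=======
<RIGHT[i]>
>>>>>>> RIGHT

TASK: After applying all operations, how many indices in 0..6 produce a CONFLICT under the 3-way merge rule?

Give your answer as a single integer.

Final LEFT:  [echo, echo, hotel, india, foxtrot, hotel, alpha]
Final RIGHT: [echo, echo, hotel, india, golf, hotel, alpha]
i=0: L=echo R=echo -> agree -> echo
i=1: L=echo R=echo -> agree -> echo
i=2: L=hotel R=hotel -> agree -> hotel
i=3: L=india R=india -> agree -> india
i=4: L=foxtrot, R=golf=BASE -> take LEFT -> foxtrot
i=5: L=hotel R=hotel -> agree -> hotel
i=6: L=alpha R=alpha -> agree -> alpha
Conflict count: 0

Answer: 0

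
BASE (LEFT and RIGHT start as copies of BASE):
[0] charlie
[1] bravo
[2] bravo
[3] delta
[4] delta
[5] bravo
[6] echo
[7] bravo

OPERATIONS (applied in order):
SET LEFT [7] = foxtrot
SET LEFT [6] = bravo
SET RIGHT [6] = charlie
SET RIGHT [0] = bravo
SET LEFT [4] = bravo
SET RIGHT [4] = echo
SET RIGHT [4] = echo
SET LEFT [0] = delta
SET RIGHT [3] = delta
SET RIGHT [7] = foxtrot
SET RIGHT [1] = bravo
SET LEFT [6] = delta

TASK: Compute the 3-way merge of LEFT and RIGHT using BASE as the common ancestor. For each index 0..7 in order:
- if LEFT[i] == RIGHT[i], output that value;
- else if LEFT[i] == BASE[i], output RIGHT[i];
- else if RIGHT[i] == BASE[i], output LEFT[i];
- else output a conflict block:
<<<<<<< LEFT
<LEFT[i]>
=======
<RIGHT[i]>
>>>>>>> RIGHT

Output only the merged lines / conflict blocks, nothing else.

Final LEFT:  [delta, bravo, bravo, delta, bravo, bravo, delta, foxtrot]
Final RIGHT: [bravo, bravo, bravo, delta, echo, bravo, charlie, foxtrot]
i=0: BASE=charlie L=delta R=bravo all differ -> CONFLICT
i=1: L=bravo R=bravo -> agree -> bravo
i=2: L=bravo R=bravo -> agree -> bravo
i=3: L=delta R=delta -> agree -> delta
i=4: BASE=delta L=bravo R=echo all differ -> CONFLICT
i=5: L=bravo R=bravo -> agree -> bravo
i=6: BASE=echo L=delta R=charlie all differ -> CONFLICT
i=7: L=foxtrot R=foxtrot -> agree -> foxtrot

Answer: <<<<<<< LEFT
delta
=======
bravo
>>>>>>> RIGHT
bravo
bravo
delta
<<<<<<< LEFT
bravo
=======
echo
>>>>>>> RIGHT
bravo
<<<<<<< LEFT
delta
=======
charlie
>>>>>>> RIGHT
foxtrot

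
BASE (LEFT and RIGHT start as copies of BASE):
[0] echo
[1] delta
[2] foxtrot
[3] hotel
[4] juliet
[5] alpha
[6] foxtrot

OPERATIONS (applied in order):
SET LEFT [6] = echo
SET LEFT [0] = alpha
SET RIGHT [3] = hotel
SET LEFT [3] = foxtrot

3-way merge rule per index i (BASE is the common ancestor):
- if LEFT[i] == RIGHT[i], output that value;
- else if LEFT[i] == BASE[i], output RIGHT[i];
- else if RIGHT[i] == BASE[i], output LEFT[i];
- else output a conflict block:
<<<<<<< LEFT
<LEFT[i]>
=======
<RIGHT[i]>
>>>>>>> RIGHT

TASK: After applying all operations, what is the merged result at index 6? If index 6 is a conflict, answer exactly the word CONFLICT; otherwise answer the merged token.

Answer: echo

Derivation:
Final LEFT:  [alpha, delta, foxtrot, foxtrot, juliet, alpha, echo]
Final RIGHT: [echo, delta, foxtrot, hotel, juliet, alpha, foxtrot]
i=0: L=alpha, R=echo=BASE -> take LEFT -> alpha
i=1: L=delta R=delta -> agree -> delta
i=2: L=foxtrot R=foxtrot -> agree -> foxtrot
i=3: L=foxtrot, R=hotel=BASE -> take LEFT -> foxtrot
i=4: L=juliet R=juliet -> agree -> juliet
i=5: L=alpha R=alpha -> agree -> alpha
i=6: L=echo, R=foxtrot=BASE -> take LEFT -> echo
Index 6 -> echo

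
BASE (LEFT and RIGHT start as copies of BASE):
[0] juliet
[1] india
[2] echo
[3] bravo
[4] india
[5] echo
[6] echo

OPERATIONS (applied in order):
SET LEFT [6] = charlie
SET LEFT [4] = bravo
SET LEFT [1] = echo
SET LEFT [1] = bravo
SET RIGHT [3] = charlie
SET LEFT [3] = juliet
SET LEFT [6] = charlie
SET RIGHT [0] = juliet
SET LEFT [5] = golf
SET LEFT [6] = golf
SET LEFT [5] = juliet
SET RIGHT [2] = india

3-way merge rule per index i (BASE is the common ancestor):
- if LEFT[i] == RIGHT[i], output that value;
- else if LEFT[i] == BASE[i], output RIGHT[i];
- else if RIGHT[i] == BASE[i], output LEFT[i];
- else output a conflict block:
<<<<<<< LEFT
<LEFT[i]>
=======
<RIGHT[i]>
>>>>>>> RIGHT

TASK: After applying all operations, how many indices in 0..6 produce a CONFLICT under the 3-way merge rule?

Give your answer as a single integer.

Final LEFT:  [juliet, bravo, echo, juliet, bravo, juliet, golf]
Final RIGHT: [juliet, india, india, charlie, india, echo, echo]
i=0: L=juliet R=juliet -> agree -> juliet
i=1: L=bravo, R=india=BASE -> take LEFT -> bravo
i=2: L=echo=BASE, R=india -> take RIGHT -> india
i=3: BASE=bravo L=juliet R=charlie all differ -> CONFLICT
i=4: L=bravo, R=india=BASE -> take LEFT -> bravo
i=5: L=juliet, R=echo=BASE -> take LEFT -> juliet
i=6: L=golf, R=echo=BASE -> take LEFT -> golf
Conflict count: 1

Answer: 1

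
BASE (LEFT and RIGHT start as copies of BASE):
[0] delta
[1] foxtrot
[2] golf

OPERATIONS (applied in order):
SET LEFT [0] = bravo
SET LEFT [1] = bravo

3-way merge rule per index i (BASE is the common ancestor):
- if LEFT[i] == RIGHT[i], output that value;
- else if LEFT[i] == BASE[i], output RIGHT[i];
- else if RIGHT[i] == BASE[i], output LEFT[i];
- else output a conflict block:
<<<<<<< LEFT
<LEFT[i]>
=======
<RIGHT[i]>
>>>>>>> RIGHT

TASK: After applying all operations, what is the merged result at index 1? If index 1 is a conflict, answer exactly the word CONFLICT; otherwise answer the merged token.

Answer: bravo

Derivation:
Final LEFT:  [bravo, bravo, golf]
Final RIGHT: [delta, foxtrot, golf]
i=0: L=bravo, R=delta=BASE -> take LEFT -> bravo
i=1: L=bravo, R=foxtrot=BASE -> take LEFT -> bravo
i=2: L=golf R=golf -> agree -> golf
Index 1 -> bravo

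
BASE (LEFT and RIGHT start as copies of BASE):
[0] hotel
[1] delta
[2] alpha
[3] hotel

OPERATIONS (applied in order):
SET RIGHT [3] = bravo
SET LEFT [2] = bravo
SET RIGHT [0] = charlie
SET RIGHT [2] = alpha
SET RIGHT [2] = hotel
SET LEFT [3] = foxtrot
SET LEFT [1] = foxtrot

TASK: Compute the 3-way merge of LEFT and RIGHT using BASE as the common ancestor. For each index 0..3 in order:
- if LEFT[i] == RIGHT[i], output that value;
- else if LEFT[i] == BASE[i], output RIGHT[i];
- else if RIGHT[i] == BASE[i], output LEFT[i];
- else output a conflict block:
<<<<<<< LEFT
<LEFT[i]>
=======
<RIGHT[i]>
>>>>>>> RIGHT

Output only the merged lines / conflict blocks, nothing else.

Final LEFT:  [hotel, foxtrot, bravo, foxtrot]
Final RIGHT: [charlie, delta, hotel, bravo]
i=0: L=hotel=BASE, R=charlie -> take RIGHT -> charlie
i=1: L=foxtrot, R=delta=BASE -> take LEFT -> foxtrot
i=2: BASE=alpha L=bravo R=hotel all differ -> CONFLICT
i=3: BASE=hotel L=foxtrot R=bravo all differ -> CONFLICT

Answer: charlie
foxtrot
<<<<<<< LEFT
bravo
=======
hotel
>>>>>>> RIGHT
<<<<<<< LEFT
foxtrot
=======
bravo
>>>>>>> RIGHT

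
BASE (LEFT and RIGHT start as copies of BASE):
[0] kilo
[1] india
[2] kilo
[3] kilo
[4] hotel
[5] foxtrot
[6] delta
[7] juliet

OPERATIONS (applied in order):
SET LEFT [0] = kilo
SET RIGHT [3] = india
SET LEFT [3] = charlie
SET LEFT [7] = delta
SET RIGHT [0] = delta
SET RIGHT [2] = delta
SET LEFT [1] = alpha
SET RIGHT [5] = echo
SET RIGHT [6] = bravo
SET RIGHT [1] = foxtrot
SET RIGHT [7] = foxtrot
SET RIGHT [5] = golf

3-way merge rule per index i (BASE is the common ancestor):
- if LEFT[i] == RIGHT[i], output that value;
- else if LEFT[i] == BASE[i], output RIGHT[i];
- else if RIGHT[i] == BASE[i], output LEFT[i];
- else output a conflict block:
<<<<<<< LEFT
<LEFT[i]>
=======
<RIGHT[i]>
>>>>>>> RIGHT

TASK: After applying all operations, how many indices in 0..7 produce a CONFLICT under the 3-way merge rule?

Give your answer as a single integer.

Final LEFT:  [kilo, alpha, kilo, charlie, hotel, foxtrot, delta, delta]
Final RIGHT: [delta, foxtrot, delta, india, hotel, golf, bravo, foxtrot]
i=0: L=kilo=BASE, R=delta -> take RIGHT -> delta
i=1: BASE=india L=alpha R=foxtrot all differ -> CONFLICT
i=2: L=kilo=BASE, R=delta -> take RIGHT -> delta
i=3: BASE=kilo L=charlie R=india all differ -> CONFLICT
i=4: L=hotel R=hotel -> agree -> hotel
i=5: L=foxtrot=BASE, R=golf -> take RIGHT -> golf
i=6: L=delta=BASE, R=bravo -> take RIGHT -> bravo
i=7: BASE=juliet L=delta R=foxtrot all differ -> CONFLICT
Conflict count: 3

Answer: 3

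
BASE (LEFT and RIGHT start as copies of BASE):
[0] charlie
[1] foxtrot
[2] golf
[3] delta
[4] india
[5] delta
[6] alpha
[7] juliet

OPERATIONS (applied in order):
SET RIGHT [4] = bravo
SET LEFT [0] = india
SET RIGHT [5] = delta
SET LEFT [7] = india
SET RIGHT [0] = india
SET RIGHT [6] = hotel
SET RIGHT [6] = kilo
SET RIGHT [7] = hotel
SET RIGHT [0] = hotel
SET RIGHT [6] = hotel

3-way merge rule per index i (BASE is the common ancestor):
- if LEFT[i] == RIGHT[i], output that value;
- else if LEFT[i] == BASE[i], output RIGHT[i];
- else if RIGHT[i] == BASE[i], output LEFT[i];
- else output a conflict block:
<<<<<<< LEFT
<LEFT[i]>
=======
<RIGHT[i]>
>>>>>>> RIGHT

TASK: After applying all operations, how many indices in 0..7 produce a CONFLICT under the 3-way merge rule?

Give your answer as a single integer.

Answer: 2

Derivation:
Final LEFT:  [india, foxtrot, golf, delta, india, delta, alpha, india]
Final RIGHT: [hotel, foxtrot, golf, delta, bravo, delta, hotel, hotel]
i=0: BASE=charlie L=india R=hotel all differ -> CONFLICT
i=1: L=foxtrot R=foxtrot -> agree -> foxtrot
i=2: L=golf R=golf -> agree -> golf
i=3: L=delta R=delta -> agree -> delta
i=4: L=india=BASE, R=bravo -> take RIGHT -> bravo
i=5: L=delta R=delta -> agree -> delta
i=6: L=alpha=BASE, R=hotel -> take RIGHT -> hotel
i=7: BASE=juliet L=india R=hotel all differ -> CONFLICT
Conflict count: 2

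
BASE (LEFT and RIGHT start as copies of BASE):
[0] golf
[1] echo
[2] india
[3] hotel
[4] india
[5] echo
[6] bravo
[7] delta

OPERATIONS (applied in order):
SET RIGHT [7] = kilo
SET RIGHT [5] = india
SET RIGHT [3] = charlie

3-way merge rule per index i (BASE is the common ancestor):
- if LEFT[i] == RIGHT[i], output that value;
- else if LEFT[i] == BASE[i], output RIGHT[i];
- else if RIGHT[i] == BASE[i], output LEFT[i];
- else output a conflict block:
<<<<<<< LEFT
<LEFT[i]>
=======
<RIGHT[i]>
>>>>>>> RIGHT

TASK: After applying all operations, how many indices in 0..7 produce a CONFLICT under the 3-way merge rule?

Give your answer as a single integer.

Answer: 0

Derivation:
Final LEFT:  [golf, echo, india, hotel, india, echo, bravo, delta]
Final RIGHT: [golf, echo, india, charlie, india, india, bravo, kilo]
i=0: L=golf R=golf -> agree -> golf
i=1: L=echo R=echo -> agree -> echo
i=2: L=india R=india -> agree -> india
i=3: L=hotel=BASE, R=charlie -> take RIGHT -> charlie
i=4: L=india R=india -> agree -> india
i=5: L=echo=BASE, R=india -> take RIGHT -> india
i=6: L=bravo R=bravo -> agree -> bravo
i=7: L=delta=BASE, R=kilo -> take RIGHT -> kilo
Conflict count: 0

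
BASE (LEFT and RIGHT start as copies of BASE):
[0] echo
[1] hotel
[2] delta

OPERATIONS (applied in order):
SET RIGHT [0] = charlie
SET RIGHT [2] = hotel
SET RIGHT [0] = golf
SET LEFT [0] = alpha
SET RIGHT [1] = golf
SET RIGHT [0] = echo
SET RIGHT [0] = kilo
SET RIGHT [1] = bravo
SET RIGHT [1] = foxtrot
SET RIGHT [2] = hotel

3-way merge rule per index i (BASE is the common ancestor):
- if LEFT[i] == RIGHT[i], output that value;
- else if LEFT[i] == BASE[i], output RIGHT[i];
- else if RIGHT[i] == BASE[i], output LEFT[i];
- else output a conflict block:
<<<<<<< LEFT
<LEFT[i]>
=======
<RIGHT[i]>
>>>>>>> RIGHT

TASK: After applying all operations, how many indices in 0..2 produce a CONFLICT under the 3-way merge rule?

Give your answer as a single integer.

Final LEFT:  [alpha, hotel, delta]
Final RIGHT: [kilo, foxtrot, hotel]
i=0: BASE=echo L=alpha R=kilo all differ -> CONFLICT
i=1: L=hotel=BASE, R=foxtrot -> take RIGHT -> foxtrot
i=2: L=delta=BASE, R=hotel -> take RIGHT -> hotel
Conflict count: 1

Answer: 1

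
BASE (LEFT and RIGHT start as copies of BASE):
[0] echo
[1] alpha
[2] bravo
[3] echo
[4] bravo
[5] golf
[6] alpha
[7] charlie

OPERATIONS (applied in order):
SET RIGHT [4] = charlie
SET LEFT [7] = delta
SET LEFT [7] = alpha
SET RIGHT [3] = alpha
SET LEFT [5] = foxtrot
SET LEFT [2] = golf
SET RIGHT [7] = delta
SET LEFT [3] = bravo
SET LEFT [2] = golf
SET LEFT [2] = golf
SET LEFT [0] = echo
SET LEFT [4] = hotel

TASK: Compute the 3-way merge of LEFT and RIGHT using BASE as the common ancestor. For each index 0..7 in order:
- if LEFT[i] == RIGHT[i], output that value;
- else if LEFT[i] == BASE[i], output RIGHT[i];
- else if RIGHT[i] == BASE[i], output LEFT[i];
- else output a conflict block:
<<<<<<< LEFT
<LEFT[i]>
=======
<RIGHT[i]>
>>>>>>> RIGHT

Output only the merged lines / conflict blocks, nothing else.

Final LEFT:  [echo, alpha, golf, bravo, hotel, foxtrot, alpha, alpha]
Final RIGHT: [echo, alpha, bravo, alpha, charlie, golf, alpha, delta]
i=0: L=echo R=echo -> agree -> echo
i=1: L=alpha R=alpha -> agree -> alpha
i=2: L=golf, R=bravo=BASE -> take LEFT -> golf
i=3: BASE=echo L=bravo R=alpha all differ -> CONFLICT
i=4: BASE=bravo L=hotel R=charlie all differ -> CONFLICT
i=5: L=foxtrot, R=golf=BASE -> take LEFT -> foxtrot
i=6: L=alpha R=alpha -> agree -> alpha
i=7: BASE=charlie L=alpha R=delta all differ -> CONFLICT

Answer: echo
alpha
golf
<<<<<<< LEFT
bravo
=======
alpha
>>>>>>> RIGHT
<<<<<<< LEFT
hotel
=======
charlie
>>>>>>> RIGHT
foxtrot
alpha
<<<<<<< LEFT
alpha
=======
delta
>>>>>>> RIGHT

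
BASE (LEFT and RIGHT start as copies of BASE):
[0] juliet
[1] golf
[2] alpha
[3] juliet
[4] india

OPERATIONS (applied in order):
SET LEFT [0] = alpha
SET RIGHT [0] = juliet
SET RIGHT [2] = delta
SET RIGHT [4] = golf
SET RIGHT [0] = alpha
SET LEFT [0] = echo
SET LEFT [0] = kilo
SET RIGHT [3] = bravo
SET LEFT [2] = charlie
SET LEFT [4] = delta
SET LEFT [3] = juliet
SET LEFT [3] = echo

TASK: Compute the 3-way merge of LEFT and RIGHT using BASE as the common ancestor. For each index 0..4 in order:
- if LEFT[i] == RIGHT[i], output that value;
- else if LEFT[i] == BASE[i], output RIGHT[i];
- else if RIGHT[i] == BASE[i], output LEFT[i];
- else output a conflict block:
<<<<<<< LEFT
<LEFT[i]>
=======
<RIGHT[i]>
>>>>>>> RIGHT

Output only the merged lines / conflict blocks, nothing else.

Answer: <<<<<<< LEFT
kilo
=======
alpha
>>>>>>> RIGHT
golf
<<<<<<< LEFT
charlie
=======
delta
>>>>>>> RIGHT
<<<<<<< LEFT
echo
=======
bravo
>>>>>>> RIGHT
<<<<<<< LEFT
delta
=======
golf
>>>>>>> RIGHT

Derivation:
Final LEFT:  [kilo, golf, charlie, echo, delta]
Final RIGHT: [alpha, golf, delta, bravo, golf]
i=0: BASE=juliet L=kilo R=alpha all differ -> CONFLICT
i=1: L=golf R=golf -> agree -> golf
i=2: BASE=alpha L=charlie R=delta all differ -> CONFLICT
i=3: BASE=juliet L=echo R=bravo all differ -> CONFLICT
i=4: BASE=india L=delta R=golf all differ -> CONFLICT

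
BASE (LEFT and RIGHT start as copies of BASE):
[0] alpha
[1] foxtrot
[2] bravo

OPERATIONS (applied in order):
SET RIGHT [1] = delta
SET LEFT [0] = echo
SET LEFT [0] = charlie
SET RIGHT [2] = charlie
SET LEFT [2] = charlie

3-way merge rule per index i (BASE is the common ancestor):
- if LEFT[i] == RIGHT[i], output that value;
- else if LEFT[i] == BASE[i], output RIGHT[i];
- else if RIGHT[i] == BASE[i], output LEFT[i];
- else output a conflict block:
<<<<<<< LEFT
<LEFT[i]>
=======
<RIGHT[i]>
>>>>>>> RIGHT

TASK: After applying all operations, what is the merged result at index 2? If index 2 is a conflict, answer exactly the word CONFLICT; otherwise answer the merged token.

Final LEFT:  [charlie, foxtrot, charlie]
Final RIGHT: [alpha, delta, charlie]
i=0: L=charlie, R=alpha=BASE -> take LEFT -> charlie
i=1: L=foxtrot=BASE, R=delta -> take RIGHT -> delta
i=2: L=charlie R=charlie -> agree -> charlie
Index 2 -> charlie

Answer: charlie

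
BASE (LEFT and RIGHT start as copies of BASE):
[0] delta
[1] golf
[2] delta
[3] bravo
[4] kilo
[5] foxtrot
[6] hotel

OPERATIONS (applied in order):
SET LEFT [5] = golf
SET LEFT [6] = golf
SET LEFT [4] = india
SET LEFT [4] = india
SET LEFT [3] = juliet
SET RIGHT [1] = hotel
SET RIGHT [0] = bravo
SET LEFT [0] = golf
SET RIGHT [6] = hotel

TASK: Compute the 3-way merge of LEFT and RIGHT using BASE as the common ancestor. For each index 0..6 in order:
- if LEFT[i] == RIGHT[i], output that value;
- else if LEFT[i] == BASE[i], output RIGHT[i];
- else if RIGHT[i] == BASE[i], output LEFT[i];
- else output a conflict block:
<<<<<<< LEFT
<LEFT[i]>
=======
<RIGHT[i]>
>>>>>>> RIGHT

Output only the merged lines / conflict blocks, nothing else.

Final LEFT:  [golf, golf, delta, juliet, india, golf, golf]
Final RIGHT: [bravo, hotel, delta, bravo, kilo, foxtrot, hotel]
i=0: BASE=delta L=golf R=bravo all differ -> CONFLICT
i=1: L=golf=BASE, R=hotel -> take RIGHT -> hotel
i=2: L=delta R=delta -> agree -> delta
i=3: L=juliet, R=bravo=BASE -> take LEFT -> juliet
i=4: L=india, R=kilo=BASE -> take LEFT -> india
i=5: L=golf, R=foxtrot=BASE -> take LEFT -> golf
i=6: L=golf, R=hotel=BASE -> take LEFT -> golf

Answer: <<<<<<< LEFT
golf
=======
bravo
>>>>>>> RIGHT
hotel
delta
juliet
india
golf
golf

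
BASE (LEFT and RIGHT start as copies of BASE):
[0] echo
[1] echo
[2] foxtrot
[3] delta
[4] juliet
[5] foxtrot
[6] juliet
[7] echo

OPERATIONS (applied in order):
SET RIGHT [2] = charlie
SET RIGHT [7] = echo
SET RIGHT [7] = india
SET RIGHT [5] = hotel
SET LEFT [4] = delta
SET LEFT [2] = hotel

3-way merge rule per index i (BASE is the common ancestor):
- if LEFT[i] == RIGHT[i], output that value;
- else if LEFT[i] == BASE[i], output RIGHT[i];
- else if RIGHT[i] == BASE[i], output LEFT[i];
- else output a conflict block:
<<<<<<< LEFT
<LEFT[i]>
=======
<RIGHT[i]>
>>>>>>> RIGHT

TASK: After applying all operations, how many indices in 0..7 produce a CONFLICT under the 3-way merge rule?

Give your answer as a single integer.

Final LEFT:  [echo, echo, hotel, delta, delta, foxtrot, juliet, echo]
Final RIGHT: [echo, echo, charlie, delta, juliet, hotel, juliet, india]
i=0: L=echo R=echo -> agree -> echo
i=1: L=echo R=echo -> agree -> echo
i=2: BASE=foxtrot L=hotel R=charlie all differ -> CONFLICT
i=3: L=delta R=delta -> agree -> delta
i=4: L=delta, R=juliet=BASE -> take LEFT -> delta
i=5: L=foxtrot=BASE, R=hotel -> take RIGHT -> hotel
i=6: L=juliet R=juliet -> agree -> juliet
i=7: L=echo=BASE, R=india -> take RIGHT -> india
Conflict count: 1

Answer: 1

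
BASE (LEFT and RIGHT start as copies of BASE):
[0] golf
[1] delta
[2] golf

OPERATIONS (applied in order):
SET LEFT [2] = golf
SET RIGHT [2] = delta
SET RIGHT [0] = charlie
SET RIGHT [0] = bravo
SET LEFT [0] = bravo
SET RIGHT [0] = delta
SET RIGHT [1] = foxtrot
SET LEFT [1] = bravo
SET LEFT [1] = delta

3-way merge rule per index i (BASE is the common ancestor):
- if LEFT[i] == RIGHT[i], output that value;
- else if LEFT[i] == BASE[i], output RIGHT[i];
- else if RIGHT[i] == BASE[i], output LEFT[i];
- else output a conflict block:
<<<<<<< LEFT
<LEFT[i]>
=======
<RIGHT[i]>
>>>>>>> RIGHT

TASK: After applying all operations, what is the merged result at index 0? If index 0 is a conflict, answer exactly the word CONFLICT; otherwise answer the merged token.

Final LEFT:  [bravo, delta, golf]
Final RIGHT: [delta, foxtrot, delta]
i=0: BASE=golf L=bravo R=delta all differ -> CONFLICT
i=1: L=delta=BASE, R=foxtrot -> take RIGHT -> foxtrot
i=2: L=golf=BASE, R=delta -> take RIGHT -> delta
Index 0 -> CONFLICT

Answer: CONFLICT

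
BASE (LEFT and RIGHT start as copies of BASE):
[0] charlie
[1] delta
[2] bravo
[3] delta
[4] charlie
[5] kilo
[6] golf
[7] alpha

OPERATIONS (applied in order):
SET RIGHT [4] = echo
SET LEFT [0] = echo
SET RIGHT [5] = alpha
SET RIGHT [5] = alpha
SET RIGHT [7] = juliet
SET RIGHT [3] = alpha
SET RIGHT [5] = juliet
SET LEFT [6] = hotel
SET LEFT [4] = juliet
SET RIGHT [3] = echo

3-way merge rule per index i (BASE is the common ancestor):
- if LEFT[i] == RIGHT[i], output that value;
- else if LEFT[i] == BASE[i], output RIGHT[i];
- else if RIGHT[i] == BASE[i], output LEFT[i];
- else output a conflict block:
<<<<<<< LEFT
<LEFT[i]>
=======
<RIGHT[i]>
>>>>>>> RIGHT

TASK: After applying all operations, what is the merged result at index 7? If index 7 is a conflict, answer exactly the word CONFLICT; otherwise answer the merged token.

Answer: juliet

Derivation:
Final LEFT:  [echo, delta, bravo, delta, juliet, kilo, hotel, alpha]
Final RIGHT: [charlie, delta, bravo, echo, echo, juliet, golf, juliet]
i=0: L=echo, R=charlie=BASE -> take LEFT -> echo
i=1: L=delta R=delta -> agree -> delta
i=2: L=bravo R=bravo -> agree -> bravo
i=3: L=delta=BASE, R=echo -> take RIGHT -> echo
i=4: BASE=charlie L=juliet R=echo all differ -> CONFLICT
i=5: L=kilo=BASE, R=juliet -> take RIGHT -> juliet
i=6: L=hotel, R=golf=BASE -> take LEFT -> hotel
i=7: L=alpha=BASE, R=juliet -> take RIGHT -> juliet
Index 7 -> juliet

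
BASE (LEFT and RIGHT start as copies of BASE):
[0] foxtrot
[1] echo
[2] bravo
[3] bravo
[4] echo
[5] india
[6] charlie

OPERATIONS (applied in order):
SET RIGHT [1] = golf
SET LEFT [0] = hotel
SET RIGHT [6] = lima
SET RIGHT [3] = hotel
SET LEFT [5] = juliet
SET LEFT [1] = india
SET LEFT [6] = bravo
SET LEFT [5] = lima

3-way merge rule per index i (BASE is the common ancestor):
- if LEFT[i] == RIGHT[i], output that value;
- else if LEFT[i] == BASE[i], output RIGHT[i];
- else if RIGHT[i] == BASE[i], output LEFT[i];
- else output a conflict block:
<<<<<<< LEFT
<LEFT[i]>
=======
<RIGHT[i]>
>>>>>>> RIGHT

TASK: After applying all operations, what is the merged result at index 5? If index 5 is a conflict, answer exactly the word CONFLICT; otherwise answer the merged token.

Answer: lima

Derivation:
Final LEFT:  [hotel, india, bravo, bravo, echo, lima, bravo]
Final RIGHT: [foxtrot, golf, bravo, hotel, echo, india, lima]
i=0: L=hotel, R=foxtrot=BASE -> take LEFT -> hotel
i=1: BASE=echo L=india R=golf all differ -> CONFLICT
i=2: L=bravo R=bravo -> agree -> bravo
i=3: L=bravo=BASE, R=hotel -> take RIGHT -> hotel
i=4: L=echo R=echo -> agree -> echo
i=5: L=lima, R=india=BASE -> take LEFT -> lima
i=6: BASE=charlie L=bravo R=lima all differ -> CONFLICT
Index 5 -> lima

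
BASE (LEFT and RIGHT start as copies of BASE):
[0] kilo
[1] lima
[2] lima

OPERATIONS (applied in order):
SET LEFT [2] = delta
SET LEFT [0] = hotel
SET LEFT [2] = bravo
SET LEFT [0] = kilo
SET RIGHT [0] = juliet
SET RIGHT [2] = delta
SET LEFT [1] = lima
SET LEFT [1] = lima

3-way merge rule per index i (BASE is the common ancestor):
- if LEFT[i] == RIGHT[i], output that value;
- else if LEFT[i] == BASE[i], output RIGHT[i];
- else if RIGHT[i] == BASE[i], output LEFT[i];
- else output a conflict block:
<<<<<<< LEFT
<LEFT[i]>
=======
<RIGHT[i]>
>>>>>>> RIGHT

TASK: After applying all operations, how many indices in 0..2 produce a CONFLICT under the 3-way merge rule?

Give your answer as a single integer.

Answer: 1

Derivation:
Final LEFT:  [kilo, lima, bravo]
Final RIGHT: [juliet, lima, delta]
i=0: L=kilo=BASE, R=juliet -> take RIGHT -> juliet
i=1: L=lima R=lima -> agree -> lima
i=2: BASE=lima L=bravo R=delta all differ -> CONFLICT
Conflict count: 1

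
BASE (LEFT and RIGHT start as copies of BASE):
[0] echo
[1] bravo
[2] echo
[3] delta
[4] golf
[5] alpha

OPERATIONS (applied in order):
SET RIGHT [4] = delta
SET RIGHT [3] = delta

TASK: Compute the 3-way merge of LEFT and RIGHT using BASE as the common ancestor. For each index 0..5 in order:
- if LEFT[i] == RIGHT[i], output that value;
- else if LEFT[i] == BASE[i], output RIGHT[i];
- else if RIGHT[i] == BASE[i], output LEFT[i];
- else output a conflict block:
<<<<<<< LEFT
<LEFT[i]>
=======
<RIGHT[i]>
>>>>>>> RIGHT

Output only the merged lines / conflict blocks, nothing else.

Answer: echo
bravo
echo
delta
delta
alpha

Derivation:
Final LEFT:  [echo, bravo, echo, delta, golf, alpha]
Final RIGHT: [echo, bravo, echo, delta, delta, alpha]
i=0: L=echo R=echo -> agree -> echo
i=1: L=bravo R=bravo -> agree -> bravo
i=2: L=echo R=echo -> agree -> echo
i=3: L=delta R=delta -> agree -> delta
i=4: L=golf=BASE, R=delta -> take RIGHT -> delta
i=5: L=alpha R=alpha -> agree -> alpha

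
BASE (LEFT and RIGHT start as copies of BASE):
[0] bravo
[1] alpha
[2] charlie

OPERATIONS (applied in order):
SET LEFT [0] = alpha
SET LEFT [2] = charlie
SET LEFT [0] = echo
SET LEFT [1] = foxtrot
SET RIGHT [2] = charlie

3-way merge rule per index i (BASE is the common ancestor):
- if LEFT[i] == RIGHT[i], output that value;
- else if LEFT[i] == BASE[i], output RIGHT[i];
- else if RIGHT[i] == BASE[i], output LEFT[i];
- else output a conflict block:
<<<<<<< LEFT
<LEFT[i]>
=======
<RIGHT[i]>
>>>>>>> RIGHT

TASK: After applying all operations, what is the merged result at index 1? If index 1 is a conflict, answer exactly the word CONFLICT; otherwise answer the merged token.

Final LEFT:  [echo, foxtrot, charlie]
Final RIGHT: [bravo, alpha, charlie]
i=0: L=echo, R=bravo=BASE -> take LEFT -> echo
i=1: L=foxtrot, R=alpha=BASE -> take LEFT -> foxtrot
i=2: L=charlie R=charlie -> agree -> charlie
Index 1 -> foxtrot

Answer: foxtrot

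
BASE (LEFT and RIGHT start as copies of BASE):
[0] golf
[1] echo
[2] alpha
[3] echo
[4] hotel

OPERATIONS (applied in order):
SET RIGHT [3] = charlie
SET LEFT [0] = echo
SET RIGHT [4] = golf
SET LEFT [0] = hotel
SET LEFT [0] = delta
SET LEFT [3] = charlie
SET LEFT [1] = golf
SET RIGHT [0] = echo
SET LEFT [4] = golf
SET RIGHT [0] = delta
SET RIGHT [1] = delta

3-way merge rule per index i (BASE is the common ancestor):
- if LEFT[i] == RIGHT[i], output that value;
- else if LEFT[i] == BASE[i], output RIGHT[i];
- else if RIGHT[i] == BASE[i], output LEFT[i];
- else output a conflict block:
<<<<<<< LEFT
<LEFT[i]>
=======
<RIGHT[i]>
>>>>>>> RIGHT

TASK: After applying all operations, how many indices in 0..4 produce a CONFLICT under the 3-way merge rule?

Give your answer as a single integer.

Answer: 1

Derivation:
Final LEFT:  [delta, golf, alpha, charlie, golf]
Final RIGHT: [delta, delta, alpha, charlie, golf]
i=0: L=delta R=delta -> agree -> delta
i=1: BASE=echo L=golf R=delta all differ -> CONFLICT
i=2: L=alpha R=alpha -> agree -> alpha
i=3: L=charlie R=charlie -> agree -> charlie
i=4: L=golf R=golf -> agree -> golf
Conflict count: 1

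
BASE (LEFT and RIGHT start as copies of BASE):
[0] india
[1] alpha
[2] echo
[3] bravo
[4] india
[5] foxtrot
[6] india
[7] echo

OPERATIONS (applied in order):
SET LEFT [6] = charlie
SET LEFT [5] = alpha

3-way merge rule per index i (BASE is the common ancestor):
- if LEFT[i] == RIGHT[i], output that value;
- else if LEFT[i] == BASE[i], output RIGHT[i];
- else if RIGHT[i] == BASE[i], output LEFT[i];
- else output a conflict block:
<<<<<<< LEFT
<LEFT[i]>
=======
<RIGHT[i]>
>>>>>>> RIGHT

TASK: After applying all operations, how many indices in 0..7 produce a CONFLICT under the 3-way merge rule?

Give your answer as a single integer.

Answer: 0

Derivation:
Final LEFT:  [india, alpha, echo, bravo, india, alpha, charlie, echo]
Final RIGHT: [india, alpha, echo, bravo, india, foxtrot, india, echo]
i=0: L=india R=india -> agree -> india
i=1: L=alpha R=alpha -> agree -> alpha
i=2: L=echo R=echo -> agree -> echo
i=3: L=bravo R=bravo -> agree -> bravo
i=4: L=india R=india -> agree -> india
i=5: L=alpha, R=foxtrot=BASE -> take LEFT -> alpha
i=6: L=charlie, R=india=BASE -> take LEFT -> charlie
i=7: L=echo R=echo -> agree -> echo
Conflict count: 0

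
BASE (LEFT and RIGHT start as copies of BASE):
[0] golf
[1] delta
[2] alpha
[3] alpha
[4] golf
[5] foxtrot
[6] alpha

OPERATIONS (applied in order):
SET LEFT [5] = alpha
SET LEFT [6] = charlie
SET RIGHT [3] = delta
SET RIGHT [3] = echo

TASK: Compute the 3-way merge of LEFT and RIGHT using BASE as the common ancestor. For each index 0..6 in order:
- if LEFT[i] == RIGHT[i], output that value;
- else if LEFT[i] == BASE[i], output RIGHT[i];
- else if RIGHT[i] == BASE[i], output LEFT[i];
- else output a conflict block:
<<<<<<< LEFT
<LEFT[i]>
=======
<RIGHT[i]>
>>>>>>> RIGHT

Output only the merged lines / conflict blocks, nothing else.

Answer: golf
delta
alpha
echo
golf
alpha
charlie

Derivation:
Final LEFT:  [golf, delta, alpha, alpha, golf, alpha, charlie]
Final RIGHT: [golf, delta, alpha, echo, golf, foxtrot, alpha]
i=0: L=golf R=golf -> agree -> golf
i=1: L=delta R=delta -> agree -> delta
i=2: L=alpha R=alpha -> agree -> alpha
i=3: L=alpha=BASE, R=echo -> take RIGHT -> echo
i=4: L=golf R=golf -> agree -> golf
i=5: L=alpha, R=foxtrot=BASE -> take LEFT -> alpha
i=6: L=charlie, R=alpha=BASE -> take LEFT -> charlie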